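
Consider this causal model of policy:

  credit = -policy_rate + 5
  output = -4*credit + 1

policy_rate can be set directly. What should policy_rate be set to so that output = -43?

Substituting into the output equation gives output = 4*policy_rate - 19.
Solve 4*policy_rate - 19 = -43: policy_rate = (-43 + 19) / 4 = -6.

policy_rate = -6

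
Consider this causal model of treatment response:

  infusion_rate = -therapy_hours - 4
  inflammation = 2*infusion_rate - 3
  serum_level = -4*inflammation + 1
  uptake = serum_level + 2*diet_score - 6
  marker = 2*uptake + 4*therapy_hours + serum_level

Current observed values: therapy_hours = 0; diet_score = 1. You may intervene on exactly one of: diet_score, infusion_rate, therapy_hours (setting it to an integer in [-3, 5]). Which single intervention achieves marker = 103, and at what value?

set infusion_rate = -3

Intervening on diet_score: marker = 4*diet_score + 123. Reaching 103 requires diet_score = -5, outside [-3, 5].
Intervening on infusion_rate: with other inputs at their observed values, marker = -24*infusion_rate + 31. Solving for 103 gives infusion_rate = -3, within [-3, 5].
Intervening on therapy_hours: marker = 28*therapy_hours + 127. Reaching 103 requires therapy_hours = -6/7, not an integer.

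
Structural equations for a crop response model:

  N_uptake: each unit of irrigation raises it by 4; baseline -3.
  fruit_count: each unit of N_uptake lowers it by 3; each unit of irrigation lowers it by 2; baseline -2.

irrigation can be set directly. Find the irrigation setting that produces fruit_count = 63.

Substituting into the fruit_count equation gives fruit_count = -14*irrigation + 7.
Solve -14*irrigation + 7 = 63: irrigation = (63 - 7) / -14 = -4.

irrigation = -4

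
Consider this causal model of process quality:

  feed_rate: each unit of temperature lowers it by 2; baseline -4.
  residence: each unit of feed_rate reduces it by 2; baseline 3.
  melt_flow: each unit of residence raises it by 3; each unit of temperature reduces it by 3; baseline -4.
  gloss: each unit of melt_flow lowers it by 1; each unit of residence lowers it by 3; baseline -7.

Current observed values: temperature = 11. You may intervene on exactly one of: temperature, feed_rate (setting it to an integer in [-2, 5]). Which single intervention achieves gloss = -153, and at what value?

Intervening on temperature: with other inputs at their observed values, gloss = -21*temperature - 69. Solving for -153 gives temperature = 4, within [-2, 5].
Intervening on feed_rate: gloss = 12*feed_rate + 12. Reaching -153 requires feed_rate = -55/4, not an integer.

set temperature = 4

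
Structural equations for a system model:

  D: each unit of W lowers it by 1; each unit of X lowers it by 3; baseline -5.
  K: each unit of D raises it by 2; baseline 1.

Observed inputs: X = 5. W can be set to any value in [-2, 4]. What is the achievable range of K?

Substituting into the D equation gives D = -W - 20.
Substituting into the K equation gives K = -2*W - 39.
Linear in W, so extremes are at the endpoints: W = -2 gives K = -35; W = 4 gives K = -47.

-47 to -35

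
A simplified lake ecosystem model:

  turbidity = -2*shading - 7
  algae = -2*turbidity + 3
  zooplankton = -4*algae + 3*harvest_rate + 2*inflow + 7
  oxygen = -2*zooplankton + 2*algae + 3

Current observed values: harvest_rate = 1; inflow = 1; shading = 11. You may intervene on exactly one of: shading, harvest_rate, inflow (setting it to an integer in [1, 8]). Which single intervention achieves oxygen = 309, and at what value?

Intervening on shading: with other inputs at their observed values, oxygen = 40*shading + 149. Solving for 309 gives shading = 4, within [1, 8].
Intervening on harvest_rate: oxygen = -6*harvest_rate + 595. Reaching 309 requires harvest_rate = 143/3, not an integer.
Intervening on inflow: oxygen = -4*inflow + 593. Reaching 309 requires inflow = 71, outside [1, 8].

set shading = 4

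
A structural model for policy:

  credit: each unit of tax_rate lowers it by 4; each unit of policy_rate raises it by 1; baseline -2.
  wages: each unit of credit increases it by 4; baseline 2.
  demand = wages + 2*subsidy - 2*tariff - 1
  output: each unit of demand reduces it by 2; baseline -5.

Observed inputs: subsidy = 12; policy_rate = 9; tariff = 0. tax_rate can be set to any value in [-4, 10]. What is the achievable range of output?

Substituting into the credit equation gives credit = -4*tax_rate + 7.
So wages = -16*tax_rate + 30.
Substituting into the demand equation gives demand = -16*tax_rate + 53.
Substituting into the output equation gives output = 32*tax_rate - 111.
Linear in tax_rate, so extremes are at the endpoints: tax_rate = -4 gives output = -239; tax_rate = 10 gives output = 209.

-239 to 209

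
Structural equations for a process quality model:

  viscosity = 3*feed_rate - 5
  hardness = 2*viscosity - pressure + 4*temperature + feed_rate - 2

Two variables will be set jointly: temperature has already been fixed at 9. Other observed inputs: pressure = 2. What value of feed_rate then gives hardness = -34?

With temperature held at 9:
Substituting into the hardness equation gives hardness = 7*feed_rate + 22.
Solve 7*feed_rate + 22 = -34: feed_rate = (-34 - 22) / 7 = -8.

feed_rate = -8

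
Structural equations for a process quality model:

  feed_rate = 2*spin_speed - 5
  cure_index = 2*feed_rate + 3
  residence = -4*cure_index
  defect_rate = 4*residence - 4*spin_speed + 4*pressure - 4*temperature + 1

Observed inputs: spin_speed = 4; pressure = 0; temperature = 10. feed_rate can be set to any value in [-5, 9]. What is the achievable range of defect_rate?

-391 to 57

Intervening on feed_rate fixes its value directly, overriding its dependence on spin_speed.
Substituting into the residence equation gives residence = -8*feed_rate - 12.
This gives defect_rate = -32*feed_rate - 103.
Linear in feed_rate, so extremes are at the endpoints: feed_rate = -5 gives defect_rate = 57; feed_rate = 9 gives defect_rate = -391.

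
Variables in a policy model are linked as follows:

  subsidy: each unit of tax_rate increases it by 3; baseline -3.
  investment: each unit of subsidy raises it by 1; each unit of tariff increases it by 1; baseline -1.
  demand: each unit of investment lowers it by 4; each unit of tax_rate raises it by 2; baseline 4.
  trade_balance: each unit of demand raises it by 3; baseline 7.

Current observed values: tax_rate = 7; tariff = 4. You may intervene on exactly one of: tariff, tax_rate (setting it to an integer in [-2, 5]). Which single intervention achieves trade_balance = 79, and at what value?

set tax_rate = -2

Intervening on tariff: trade_balance = -12*tariff - 143. Reaching 79 requires tariff = -37/2, not an integer.
Intervening on tax_rate: with other inputs at their observed values, trade_balance = -30*tax_rate + 19. Solving for 79 gives tax_rate = -2, within [-2, 5].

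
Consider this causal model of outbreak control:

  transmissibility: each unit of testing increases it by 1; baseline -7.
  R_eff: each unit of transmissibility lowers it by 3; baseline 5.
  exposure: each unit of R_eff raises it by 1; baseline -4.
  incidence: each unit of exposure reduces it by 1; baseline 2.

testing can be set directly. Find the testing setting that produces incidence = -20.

testing = 0

Substituting into the R_eff equation gives R_eff = -3*testing + 26.
Substituting into the exposure equation gives exposure = -3*testing + 22.
Substituting into the incidence equation gives incidence = 3*testing - 20.
Solve 3*testing - 20 = -20: testing = (-20 + 20) / 3 = 0.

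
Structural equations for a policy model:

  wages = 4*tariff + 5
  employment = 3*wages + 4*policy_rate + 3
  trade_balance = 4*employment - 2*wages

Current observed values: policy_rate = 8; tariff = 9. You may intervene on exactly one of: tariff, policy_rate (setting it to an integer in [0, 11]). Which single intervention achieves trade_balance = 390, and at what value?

Intervening on tariff: with other inputs at their observed values, trade_balance = 40*tariff + 190. Solving for 390 gives tariff = 5, within [0, 11].
Intervening on policy_rate: trade_balance = 16*policy_rate + 422. Reaching 390 requires policy_rate = -2, outside [0, 11].

set tariff = 5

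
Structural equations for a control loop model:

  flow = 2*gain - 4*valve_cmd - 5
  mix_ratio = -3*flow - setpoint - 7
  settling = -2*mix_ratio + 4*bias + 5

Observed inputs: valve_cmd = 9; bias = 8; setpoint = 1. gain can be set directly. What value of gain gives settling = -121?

Substituting into the flow equation gives flow = 2*gain - 41.
This gives mix_ratio = -6*gain + 115.
Substituting into the settling equation gives settling = 12*gain - 193.
Solve 12*gain - 193 = -121: gain = (-121 + 193) / 12 = 6.

gain = 6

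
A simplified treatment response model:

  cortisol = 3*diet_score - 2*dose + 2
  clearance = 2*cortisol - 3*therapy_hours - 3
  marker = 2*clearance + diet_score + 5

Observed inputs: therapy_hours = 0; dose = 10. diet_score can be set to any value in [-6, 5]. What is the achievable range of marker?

-151 to -8

Substituting into the cortisol equation gives cortisol = 3*diet_score - 18.
Substituting into the clearance equation gives clearance = 6*diet_score - 39.
Substituting into the marker equation gives marker = 13*diet_score - 73.
Linear in diet_score, so extremes are at the endpoints: diet_score = -6 gives marker = -151; diet_score = 5 gives marker = -8.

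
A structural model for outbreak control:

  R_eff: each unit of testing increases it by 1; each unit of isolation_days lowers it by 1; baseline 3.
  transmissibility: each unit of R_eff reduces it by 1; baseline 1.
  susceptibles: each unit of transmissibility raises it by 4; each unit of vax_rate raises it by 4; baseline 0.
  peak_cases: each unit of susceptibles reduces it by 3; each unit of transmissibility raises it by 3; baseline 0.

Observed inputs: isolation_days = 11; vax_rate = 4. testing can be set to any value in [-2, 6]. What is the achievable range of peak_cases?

Substituting into the R_eff equation gives R_eff = testing - 8.
This gives transmissibility = -testing + 9.
Substituting into the susceptibles equation gives susceptibles = -4*testing + 52.
Substituting into the peak_cases equation gives peak_cases = 9*testing - 129.
Linear in testing, so extremes are at the endpoints: testing = -2 gives peak_cases = -147; testing = 6 gives peak_cases = -75.

-147 to -75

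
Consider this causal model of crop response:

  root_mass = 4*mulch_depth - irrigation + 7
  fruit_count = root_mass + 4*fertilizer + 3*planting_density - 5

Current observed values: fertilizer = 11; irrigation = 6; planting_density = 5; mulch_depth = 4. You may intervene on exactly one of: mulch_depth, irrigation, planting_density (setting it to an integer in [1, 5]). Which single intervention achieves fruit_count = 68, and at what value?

set planting_density = 4

Intervening on mulch_depth: fruit_count = 4*mulch_depth + 55. Reaching 68 requires mulch_depth = 13/4, not an integer.
Intervening on irrigation: fruit_count = -irrigation + 77. Reaching 68 requires irrigation = 9, outside [1, 5].
Intervening on planting_density: with other inputs at their observed values, fruit_count = 3*planting_density + 56. Solving for 68 gives planting_density = 4, within [1, 5].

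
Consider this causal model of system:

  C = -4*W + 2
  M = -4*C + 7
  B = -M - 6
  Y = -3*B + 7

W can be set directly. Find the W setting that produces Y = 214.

Substituting into the M equation gives M = 16*W - 1.
Substituting into the B equation gives B = -16*W - 5.
Substituting into the Y equation gives Y = 48*W + 22.
Solve 48*W + 22 = 214: W = (214 - 22) / 48 = 4.

W = 4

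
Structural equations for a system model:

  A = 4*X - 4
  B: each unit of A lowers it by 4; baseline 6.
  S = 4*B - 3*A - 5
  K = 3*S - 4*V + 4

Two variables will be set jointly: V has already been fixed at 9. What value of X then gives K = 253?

With V held at 9:
Substituting into the B equation gives B = -16*X + 22.
S becomes -76*X + 95.
Substituting into the K equation gives K = -228*X + 253.
Solve -228*X + 253 = 253: X = (253 - 253) / -228 = 0.

X = 0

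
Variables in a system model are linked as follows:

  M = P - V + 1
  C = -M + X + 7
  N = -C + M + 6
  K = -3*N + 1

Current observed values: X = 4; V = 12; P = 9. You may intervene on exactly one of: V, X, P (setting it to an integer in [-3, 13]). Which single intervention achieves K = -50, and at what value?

Intervening on V: with other inputs at their observed values, K = 6*V - 44. Solving for -50 gives V = -1, within [-3, 13].
Intervening on X: K = 3*X + 16. Reaching -50 requires X = -22, outside [-3, 13].
Intervening on P: K = -6*P + 82. Reaching -50 requires P = 22, outside [-3, 13].

set V = -1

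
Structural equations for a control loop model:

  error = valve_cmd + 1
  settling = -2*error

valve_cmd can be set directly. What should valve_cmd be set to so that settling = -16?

Substituting into the settling equation gives settling = -2*valve_cmd - 2.
Solve -2*valve_cmd - 2 = -16: valve_cmd = (-16 + 2) / -2 = 7.

valve_cmd = 7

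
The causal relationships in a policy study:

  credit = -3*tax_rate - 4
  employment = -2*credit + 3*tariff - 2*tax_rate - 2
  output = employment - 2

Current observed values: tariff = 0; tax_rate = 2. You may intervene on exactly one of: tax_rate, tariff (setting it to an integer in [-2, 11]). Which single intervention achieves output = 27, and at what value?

Intervening on tax_rate: output = 4*tax_rate + 4. Reaching 27 requires tax_rate = 23/4, not an integer.
Intervening on tariff: with other inputs at their observed values, output = 3*tariff + 12. Solving for 27 gives tariff = 5, within [-2, 11].

set tariff = 5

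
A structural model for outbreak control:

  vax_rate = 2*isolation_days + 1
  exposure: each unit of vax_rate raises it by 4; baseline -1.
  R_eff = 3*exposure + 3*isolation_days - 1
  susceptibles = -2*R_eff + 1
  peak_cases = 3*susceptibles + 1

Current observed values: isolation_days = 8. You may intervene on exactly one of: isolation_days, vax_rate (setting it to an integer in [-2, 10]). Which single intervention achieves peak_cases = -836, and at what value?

Intervening on isolation_days: peak_cases = -162*isolation_days - 44. Reaching -836 requires isolation_days = 44/9, not an integer.
Intervening on vax_rate: with other inputs at their observed values, peak_cases = -72*vax_rate - 116. Solving for -836 gives vax_rate = 10, within [-2, 10].

set vax_rate = 10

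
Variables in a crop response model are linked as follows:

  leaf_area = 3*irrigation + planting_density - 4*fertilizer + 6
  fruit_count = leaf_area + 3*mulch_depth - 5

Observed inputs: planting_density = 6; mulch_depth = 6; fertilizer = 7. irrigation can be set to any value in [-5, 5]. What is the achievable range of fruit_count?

-18 to 12

Substituting into the leaf_area equation gives leaf_area = 3*irrigation - 16.
Substituting into the fruit_count equation gives fruit_count = 3*irrigation - 3.
Linear in irrigation, so extremes are at the endpoints: irrigation = -5 gives fruit_count = -18; irrigation = 5 gives fruit_count = 12.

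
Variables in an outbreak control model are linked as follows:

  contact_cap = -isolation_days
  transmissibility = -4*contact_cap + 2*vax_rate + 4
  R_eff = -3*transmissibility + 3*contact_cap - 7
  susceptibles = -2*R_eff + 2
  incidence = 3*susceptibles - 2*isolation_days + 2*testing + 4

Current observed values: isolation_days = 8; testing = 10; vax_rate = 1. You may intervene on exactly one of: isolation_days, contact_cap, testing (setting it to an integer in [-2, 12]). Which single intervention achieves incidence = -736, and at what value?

set contact_cap = 10

Intervening on isolation_days: incidence = 88*isolation_days + 180. Reaching -736 requires isolation_days = -229/22, not an integer.
Intervening on contact_cap: with other inputs at their observed values, incidence = -90*contact_cap + 164. Solving for -736 gives contact_cap = 10, within [-2, 12].
Intervening on testing: incidence = 2*testing + 864. Reaching -736 requires testing = -800, outside [-2, 12].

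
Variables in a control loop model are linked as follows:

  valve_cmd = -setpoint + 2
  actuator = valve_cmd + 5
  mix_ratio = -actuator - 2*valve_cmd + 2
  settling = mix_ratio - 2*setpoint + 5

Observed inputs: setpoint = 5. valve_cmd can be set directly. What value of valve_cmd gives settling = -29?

valve_cmd = 7

Intervening on valve_cmd fixes its value directly, overriding its dependence on setpoint.
Substituting into the mix_ratio equation gives mix_ratio = -3*valve_cmd - 3.
Substituting into the settling equation gives settling = -3*valve_cmd - 8.
Solve -3*valve_cmd - 8 = -29: valve_cmd = (-29 + 8) / -3 = 7.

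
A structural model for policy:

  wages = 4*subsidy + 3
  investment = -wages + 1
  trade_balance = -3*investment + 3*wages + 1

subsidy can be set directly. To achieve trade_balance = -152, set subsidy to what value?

subsidy = -7

Substituting into the investment equation gives investment = -4*subsidy - 2.
Substituting into the trade_balance equation gives trade_balance = 24*subsidy + 16.
Solve 24*subsidy + 16 = -152: subsidy = (-152 - 16) / 24 = -7.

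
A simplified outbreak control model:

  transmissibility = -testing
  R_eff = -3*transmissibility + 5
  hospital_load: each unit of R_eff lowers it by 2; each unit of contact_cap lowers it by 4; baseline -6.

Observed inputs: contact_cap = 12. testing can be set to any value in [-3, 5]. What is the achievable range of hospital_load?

-94 to -46

Substituting into the R_eff equation gives R_eff = 3*testing + 5.
This gives hospital_load = -6*testing - 64.
Linear in testing, so extremes are at the endpoints: testing = -3 gives hospital_load = -46; testing = 5 gives hospital_load = -94.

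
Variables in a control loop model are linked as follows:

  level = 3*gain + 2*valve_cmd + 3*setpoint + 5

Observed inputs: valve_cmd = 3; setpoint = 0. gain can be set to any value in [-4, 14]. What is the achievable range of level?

-1 to 53

Substituting into the level equation gives level = 3*gain + 11.
Linear in gain, so extremes are at the endpoints: gain = -4 gives level = -1; gain = 14 gives level = 53.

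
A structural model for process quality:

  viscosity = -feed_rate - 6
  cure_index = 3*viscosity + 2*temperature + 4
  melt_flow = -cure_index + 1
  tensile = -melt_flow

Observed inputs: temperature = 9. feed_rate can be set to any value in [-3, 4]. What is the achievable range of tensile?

-9 to 12

Substituting into the cure_index equation gives cure_index = -3*feed_rate + 4.
So melt_flow = 3*feed_rate - 3.
So tensile = -3*feed_rate + 3.
Linear in feed_rate, so extremes are at the endpoints: feed_rate = -3 gives tensile = 12; feed_rate = 4 gives tensile = -9.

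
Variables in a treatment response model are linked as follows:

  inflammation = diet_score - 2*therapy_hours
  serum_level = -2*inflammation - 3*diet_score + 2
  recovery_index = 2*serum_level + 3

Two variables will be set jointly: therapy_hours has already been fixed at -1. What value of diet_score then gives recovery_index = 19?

diet_score = -2

With therapy_hours held at -1:
Substituting into the inflammation equation gives inflammation = diet_score + 2.
This gives serum_level = -5*diet_score - 2.
Substituting into the recovery_index equation gives recovery_index = -10*diet_score - 1.
Solve -10*diet_score - 1 = 19: diet_score = (19 + 1) / -10 = -2.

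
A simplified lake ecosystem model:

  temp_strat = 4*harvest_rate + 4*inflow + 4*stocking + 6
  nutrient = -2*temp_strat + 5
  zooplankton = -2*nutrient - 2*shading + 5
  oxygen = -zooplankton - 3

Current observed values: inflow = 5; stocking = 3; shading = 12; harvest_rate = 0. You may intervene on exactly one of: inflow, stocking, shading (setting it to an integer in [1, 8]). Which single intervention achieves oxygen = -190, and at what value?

Intervening on inflow: oxygen = -16*inflow - 46. Reaching -190 requires inflow = 9, outside [1, 8].
Intervening on stocking: with other inputs at their observed values, oxygen = -16*stocking - 78. Solving for -190 gives stocking = 7, within [1, 8].
Intervening on shading: oxygen = 2*shading - 150. Reaching -190 requires shading = -20, outside [1, 8].

set stocking = 7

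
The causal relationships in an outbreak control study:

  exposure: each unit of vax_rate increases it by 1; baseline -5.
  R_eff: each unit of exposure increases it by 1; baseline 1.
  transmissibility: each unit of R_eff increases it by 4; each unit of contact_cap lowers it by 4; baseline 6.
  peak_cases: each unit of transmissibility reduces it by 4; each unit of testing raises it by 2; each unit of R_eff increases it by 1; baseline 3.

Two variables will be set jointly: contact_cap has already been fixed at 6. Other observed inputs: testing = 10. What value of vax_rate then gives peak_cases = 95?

With contact_cap held at 6:
Substituting into the R_eff equation gives R_eff = vax_rate - 4.
Substituting into the transmissibility equation gives transmissibility = 4*vax_rate - 34.
Substituting into the peak_cases equation gives peak_cases = -15*vax_rate + 155.
Solve -15*vax_rate + 155 = 95: vax_rate = (95 - 155) / -15 = 4.

vax_rate = 4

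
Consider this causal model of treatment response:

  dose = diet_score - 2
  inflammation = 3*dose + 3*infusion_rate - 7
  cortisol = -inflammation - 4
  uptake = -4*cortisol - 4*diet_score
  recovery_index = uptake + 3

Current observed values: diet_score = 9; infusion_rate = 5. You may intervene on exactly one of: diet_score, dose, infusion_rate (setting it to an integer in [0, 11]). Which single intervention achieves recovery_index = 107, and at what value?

Intervening on diet_score: with other inputs at their observed values, recovery_index = 8*diet_score + 27. Solving for 107 gives diet_score = 10, within [0, 11].
Intervening on dose: recovery_index = 12*dose + 15. Reaching 107 requires dose = 23/3, not an integer.
Intervening on infusion_rate: recovery_index = 12*infusion_rate + 39. Reaching 107 requires infusion_rate = 17/3, not an integer.

set diet_score = 10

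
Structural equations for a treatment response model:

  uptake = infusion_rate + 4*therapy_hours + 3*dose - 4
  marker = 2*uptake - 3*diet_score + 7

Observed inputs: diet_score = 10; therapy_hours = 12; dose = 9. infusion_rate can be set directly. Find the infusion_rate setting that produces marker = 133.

infusion_rate = 7

Substituting into the uptake equation gives uptake = infusion_rate + 71.
Substituting into the marker equation gives marker = 2*infusion_rate + 119.
Solve 2*infusion_rate + 119 = 133: infusion_rate = (133 - 119) / 2 = 7.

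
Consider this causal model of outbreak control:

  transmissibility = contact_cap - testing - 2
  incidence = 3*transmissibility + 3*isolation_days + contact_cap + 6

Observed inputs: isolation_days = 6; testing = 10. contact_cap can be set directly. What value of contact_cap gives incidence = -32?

contact_cap = -5

Substituting into the transmissibility equation gives transmissibility = contact_cap - 12.
Substituting into the incidence equation gives incidence = 4*contact_cap - 12.
Solve 4*contact_cap - 12 = -32: contact_cap = (-32 + 12) / 4 = -5.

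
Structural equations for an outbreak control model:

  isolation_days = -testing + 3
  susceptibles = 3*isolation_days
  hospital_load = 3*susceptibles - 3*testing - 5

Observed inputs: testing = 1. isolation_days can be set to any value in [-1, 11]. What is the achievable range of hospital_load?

Intervening on isolation_days fixes its value directly, overriding its dependence on testing.
Substituting into the hospital_load equation gives hospital_load = 9*isolation_days - 8.
Linear in isolation_days, so extremes are at the endpoints: isolation_days = -1 gives hospital_load = -17; isolation_days = 11 gives hospital_load = 91.

-17 to 91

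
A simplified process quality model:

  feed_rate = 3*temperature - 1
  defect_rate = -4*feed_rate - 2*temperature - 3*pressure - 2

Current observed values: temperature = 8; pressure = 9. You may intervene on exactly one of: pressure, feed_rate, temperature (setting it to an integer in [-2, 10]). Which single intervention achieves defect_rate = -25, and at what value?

Intervening on pressure: defect_rate = -3*pressure - 110. Reaching -25 requires pressure = -85/3, not an integer.
Intervening on feed_rate: defect_rate = -4*feed_rate - 45. Reaching -25 requires feed_rate = -5, outside [-2, 10].
Intervening on temperature: with other inputs at their observed values, defect_rate = -14*temperature - 25. Solving for -25 gives temperature = 0, within [-2, 10].

set temperature = 0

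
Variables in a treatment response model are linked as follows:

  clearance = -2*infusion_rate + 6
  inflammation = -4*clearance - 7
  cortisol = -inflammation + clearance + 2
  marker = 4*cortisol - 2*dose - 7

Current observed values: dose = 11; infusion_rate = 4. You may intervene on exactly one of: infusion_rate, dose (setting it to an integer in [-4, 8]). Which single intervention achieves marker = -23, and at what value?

Intervening on infusion_rate: marker = -40*infusion_rate + 127. Reaching -23 requires infusion_rate = 15/4, not an integer.
Intervening on dose: with other inputs at their observed values, marker = -2*dose - 11. Solving for -23 gives dose = 6, within [-4, 8].

set dose = 6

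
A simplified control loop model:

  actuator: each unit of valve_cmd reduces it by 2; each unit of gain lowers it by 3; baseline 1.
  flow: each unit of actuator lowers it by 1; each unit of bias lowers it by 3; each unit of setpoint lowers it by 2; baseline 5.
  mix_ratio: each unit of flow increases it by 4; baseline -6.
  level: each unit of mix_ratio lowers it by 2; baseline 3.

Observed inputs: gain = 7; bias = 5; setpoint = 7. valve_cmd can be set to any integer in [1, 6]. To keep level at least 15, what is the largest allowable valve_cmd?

valve_cmd = 2

Substituting into the actuator equation gives actuator = -2*valve_cmd - 20.
So flow = 2*valve_cmd - 4.
This gives mix_ratio = 8*valve_cmd - 22.
level becomes -16*valve_cmd + 47.
Require -16*valve_cmd + 47 ≥ 15, so valve_cmd ≤ 2.
The largest integer in [1, 6] satisfying this is 2.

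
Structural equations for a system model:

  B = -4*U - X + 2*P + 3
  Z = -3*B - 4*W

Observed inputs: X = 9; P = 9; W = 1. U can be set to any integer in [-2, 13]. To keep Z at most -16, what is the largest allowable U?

Substituting into the B equation gives B = -4*U + 12.
Substituting into the Z equation gives Z = 12*U - 40.
Require 12*U - 40 ≤ -16, so U ≤ 2.
The largest integer in [-2, 13] satisfying this is 2.

U = 2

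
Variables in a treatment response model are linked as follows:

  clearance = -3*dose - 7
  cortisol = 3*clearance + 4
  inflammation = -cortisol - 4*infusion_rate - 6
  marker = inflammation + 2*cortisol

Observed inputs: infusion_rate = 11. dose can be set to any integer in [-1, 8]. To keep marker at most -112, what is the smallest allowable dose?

Substituting into the cortisol equation gives cortisol = -9*dose - 17.
Substituting into the inflammation equation gives inflammation = 9*dose - 33.
So marker = -9*dose - 67.
Require -9*dose - 67 ≤ -112, so dose ≥ 5.
The smallest integer in [-1, 8] satisfying this is 5.

dose = 5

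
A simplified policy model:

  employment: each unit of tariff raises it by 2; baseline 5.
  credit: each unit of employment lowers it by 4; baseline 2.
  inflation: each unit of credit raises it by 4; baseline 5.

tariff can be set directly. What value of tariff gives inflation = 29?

Substituting into the credit equation gives credit = -8*tariff - 18.
Substituting into the inflation equation gives inflation = -32*tariff - 67.
Solve -32*tariff - 67 = 29: tariff = (29 + 67) / -32 = -3.

tariff = -3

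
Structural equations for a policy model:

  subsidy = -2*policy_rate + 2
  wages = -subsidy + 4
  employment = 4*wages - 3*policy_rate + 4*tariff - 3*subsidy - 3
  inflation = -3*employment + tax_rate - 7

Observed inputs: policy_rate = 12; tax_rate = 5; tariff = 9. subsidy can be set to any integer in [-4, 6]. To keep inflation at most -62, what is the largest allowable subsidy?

Intervening on subsidy fixes its value directly, overriding its dependence on policy_rate.
Substituting into the employment equation gives employment = -7*subsidy + 13.
Substituting into the inflation equation gives inflation = 21*subsidy - 41.
Require 21*subsidy - 41 ≤ -62, so subsidy ≤ -1.
The largest integer in [-4, 6] satisfying this is -1.

subsidy = -1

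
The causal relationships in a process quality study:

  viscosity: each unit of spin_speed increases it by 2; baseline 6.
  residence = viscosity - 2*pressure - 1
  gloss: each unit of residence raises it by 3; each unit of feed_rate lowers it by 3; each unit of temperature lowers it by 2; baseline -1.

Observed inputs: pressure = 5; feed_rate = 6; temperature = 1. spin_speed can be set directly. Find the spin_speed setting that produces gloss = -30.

spin_speed = 1

Substituting into the residence equation gives residence = 2*spin_speed - 5.
This gives gloss = 6*spin_speed - 36.
Solve 6*spin_speed - 36 = -30: spin_speed = (-30 + 36) / 6 = 1.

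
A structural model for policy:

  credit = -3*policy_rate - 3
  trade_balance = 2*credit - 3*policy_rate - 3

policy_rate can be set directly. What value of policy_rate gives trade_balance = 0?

Substituting into the trade_balance equation gives trade_balance = -9*policy_rate - 9.
Solve -9*policy_rate - 9 = 0: policy_rate = (0 + 9) / -9 = -1.

policy_rate = -1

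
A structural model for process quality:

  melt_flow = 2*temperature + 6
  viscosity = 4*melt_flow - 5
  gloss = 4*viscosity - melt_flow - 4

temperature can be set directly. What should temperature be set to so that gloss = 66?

temperature = 0

Substituting into the viscosity equation gives viscosity = 8*temperature + 19.
Substituting into the gloss equation gives gloss = 30*temperature + 66.
Solve 30*temperature + 66 = 66: temperature = (66 - 66) / 30 = 0.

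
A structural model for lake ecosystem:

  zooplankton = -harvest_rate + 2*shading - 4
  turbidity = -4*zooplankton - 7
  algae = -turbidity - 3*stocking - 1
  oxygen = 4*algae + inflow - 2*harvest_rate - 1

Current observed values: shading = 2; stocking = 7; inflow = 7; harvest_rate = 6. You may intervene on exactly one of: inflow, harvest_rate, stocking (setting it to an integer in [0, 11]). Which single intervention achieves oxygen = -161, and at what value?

set inflow = 8

Intervening on inflow: with other inputs at their observed values, oxygen = inflow - 169. Solving for -161 gives inflow = 8, within [0, 11].
Intervening on harvest_rate: oxygen = -18*harvest_rate - 54. Reaching -161 requires harvest_rate = 107/18, not an integer.
Intervening on stocking: oxygen = -12*stocking - 78. Reaching -161 requires stocking = 83/12, not an integer.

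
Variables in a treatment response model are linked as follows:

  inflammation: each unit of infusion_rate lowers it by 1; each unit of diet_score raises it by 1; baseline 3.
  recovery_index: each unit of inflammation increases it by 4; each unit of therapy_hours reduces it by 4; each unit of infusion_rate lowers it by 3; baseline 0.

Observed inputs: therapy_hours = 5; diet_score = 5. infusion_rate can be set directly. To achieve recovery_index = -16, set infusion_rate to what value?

Substituting into the inflammation equation gives inflammation = -infusion_rate + 8.
So recovery_index = -7*infusion_rate + 12.
Solve -7*infusion_rate + 12 = -16: infusion_rate = (-16 - 12) / -7 = 4.

infusion_rate = 4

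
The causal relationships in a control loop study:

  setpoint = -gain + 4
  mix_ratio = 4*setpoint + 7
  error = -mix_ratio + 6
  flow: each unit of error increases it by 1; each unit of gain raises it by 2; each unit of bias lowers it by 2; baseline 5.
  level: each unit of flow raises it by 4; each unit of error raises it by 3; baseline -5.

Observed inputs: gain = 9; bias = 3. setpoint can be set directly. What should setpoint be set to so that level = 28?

Intervening on setpoint fixes its value directly, overriding its dependence on gain.
Substituting into the error equation gives error = -4*setpoint - 1.
flow becomes -4*setpoint + 16.
This gives level = -28*setpoint + 56.
Solve -28*setpoint + 56 = 28: setpoint = (28 - 56) / -28 = 1.

setpoint = 1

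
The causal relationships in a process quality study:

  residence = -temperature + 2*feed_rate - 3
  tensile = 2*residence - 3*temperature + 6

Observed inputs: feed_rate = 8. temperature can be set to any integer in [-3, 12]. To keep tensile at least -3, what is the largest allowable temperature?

temperature = 7

Substituting into the residence equation gives residence = -temperature + 13.
tensile becomes -5*temperature + 32.
Require -5*temperature + 32 ≥ -3, so temperature ≤ 7.
The largest integer in [-3, 12] satisfying this is 7.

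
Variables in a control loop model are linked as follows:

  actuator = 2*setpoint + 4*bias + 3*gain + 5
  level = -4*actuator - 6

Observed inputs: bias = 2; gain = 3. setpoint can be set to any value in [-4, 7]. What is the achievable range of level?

-150 to -62

Substituting into the actuator equation gives actuator = 2*setpoint + 22.
level becomes -8*setpoint - 94.
Linear in setpoint, so extremes are at the endpoints: setpoint = -4 gives level = -62; setpoint = 7 gives level = -150.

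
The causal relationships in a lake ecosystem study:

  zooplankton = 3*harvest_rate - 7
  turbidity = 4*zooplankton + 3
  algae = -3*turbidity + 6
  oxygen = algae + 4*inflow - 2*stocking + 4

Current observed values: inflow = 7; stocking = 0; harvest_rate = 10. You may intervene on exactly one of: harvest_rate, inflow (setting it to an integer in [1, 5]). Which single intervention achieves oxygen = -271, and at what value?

Intervening on harvest_rate: oxygen = -36*harvest_rate + 113. Reaching -271 requires harvest_rate = 32/3, not an integer.
Intervening on inflow: with other inputs at their observed values, oxygen = 4*inflow - 275. Solving for -271 gives inflow = 1, within [1, 5].

set inflow = 1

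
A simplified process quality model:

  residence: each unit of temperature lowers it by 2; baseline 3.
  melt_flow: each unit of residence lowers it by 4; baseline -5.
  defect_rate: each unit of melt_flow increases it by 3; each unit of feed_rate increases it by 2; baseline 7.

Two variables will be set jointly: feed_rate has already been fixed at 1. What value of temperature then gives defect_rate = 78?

temperature = 5

With feed_rate held at 1:
Substituting into the melt_flow equation gives melt_flow = 8*temperature - 17.
This gives defect_rate = 24*temperature - 42.
Solve 24*temperature - 42 = 78: temperature = (78 + 42) / 24 = 5.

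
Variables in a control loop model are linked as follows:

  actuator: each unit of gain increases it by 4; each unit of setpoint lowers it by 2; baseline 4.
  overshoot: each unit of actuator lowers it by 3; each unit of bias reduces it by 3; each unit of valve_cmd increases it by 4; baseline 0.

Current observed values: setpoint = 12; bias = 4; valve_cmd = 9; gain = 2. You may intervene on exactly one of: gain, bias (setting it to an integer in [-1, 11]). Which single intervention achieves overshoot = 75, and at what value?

set bias = -1

Intervening on gain: overshoot = -12*gain + 84. Reaching 75 requires gain = 3/4, not an integer.
Intervening on bias: with other inputs at their observed values, overshoot = -3*bias + 72. Solving for 75 gives bias = -1, within [-1, 11].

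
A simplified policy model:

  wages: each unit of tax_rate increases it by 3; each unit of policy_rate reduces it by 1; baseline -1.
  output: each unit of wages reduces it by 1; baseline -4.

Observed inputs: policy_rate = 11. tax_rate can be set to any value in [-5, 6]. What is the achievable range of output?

Substituting into the wages equation gives wages = 3*tax_rate - 12.
Substituting into the output equation gives output = -3*tax_rate + 8.
Linear in tax_rate, so extremes are at the endpoints: tax_rate = -5 gives output = 23; tax_rate = 6 gives output = -10.

-10 to 23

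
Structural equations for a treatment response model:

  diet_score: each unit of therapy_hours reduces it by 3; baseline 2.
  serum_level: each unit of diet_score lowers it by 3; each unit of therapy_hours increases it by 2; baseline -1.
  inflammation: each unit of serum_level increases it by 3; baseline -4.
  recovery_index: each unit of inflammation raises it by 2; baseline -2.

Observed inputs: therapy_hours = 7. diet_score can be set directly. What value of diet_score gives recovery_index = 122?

diet_score = -3

Intervening on diet_score fixes its value directly, overriding its dependence on therapy_hours.
Substituting into the serum_level equation gives serum_level = -3*diet_score + 13.
So inflammation = -9*diet_score + 35.
Substituting into the recovery_index equation gives recovery_index = -18*diet_score + 68.
Solve -18*diet_score + 68 = 122: diet_score = (122 - 68) / -18 = -3.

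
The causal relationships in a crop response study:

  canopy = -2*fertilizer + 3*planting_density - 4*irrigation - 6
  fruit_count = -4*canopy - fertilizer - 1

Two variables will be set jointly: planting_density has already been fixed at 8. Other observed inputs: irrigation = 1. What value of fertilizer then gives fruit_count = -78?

With planting_density held at 8:
Substituting into the canopy equation gives canopy = -2*fertilizer + 14.
So fruit_count = 7*fertilizer - 57.
Solve 7*fertilizer - 57 = -78: fertilizer = (-78 + 57) / 7 = -3.

fertilizer = -3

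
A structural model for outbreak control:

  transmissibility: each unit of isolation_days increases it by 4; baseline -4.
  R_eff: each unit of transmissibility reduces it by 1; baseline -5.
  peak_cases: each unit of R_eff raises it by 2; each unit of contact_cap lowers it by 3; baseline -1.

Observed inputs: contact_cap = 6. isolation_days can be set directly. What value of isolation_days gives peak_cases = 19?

isolation_days = -5

Substituting into the R_eff equation gives R_eff = -4*isolation_days - 1.
peak_cases becomes -8*isolation_days - 21.
Solve -8*isolation_days - 21 = 19: isolation_days = (19 + 21) / -8 = -5.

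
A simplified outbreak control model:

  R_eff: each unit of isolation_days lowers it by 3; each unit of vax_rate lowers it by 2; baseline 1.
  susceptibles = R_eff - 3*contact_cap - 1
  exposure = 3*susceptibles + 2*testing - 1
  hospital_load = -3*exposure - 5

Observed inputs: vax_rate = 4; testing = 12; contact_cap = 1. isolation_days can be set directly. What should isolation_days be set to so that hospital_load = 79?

Substituting into the R_eff equation gives R_eff = -3*isolation_days - 7.
Substituting into the susceptibles equation gives susceptibles = -3*isolation_days - 11.
Substituting into the exposure equation gives exposure = -9*isolation_days - 10.
hospital_load becomes 27*isolation_days + 25.
Solve 27*isolation_days + 25 = 79: isolation_days = (79 - 25) / 27 = 2.

isolation_days = 2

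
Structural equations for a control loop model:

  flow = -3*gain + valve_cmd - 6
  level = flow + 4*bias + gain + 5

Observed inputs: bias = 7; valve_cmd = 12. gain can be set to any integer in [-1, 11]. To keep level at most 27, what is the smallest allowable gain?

gain = 6

Substituting into the flow equation gives flow = -3*gain + 6.
This gives level = -2*gain + 39.
Require -2*gain + 39 ≤ 27, so gain ≥ 6.
The smallest integer in [-1, 11] satisfying this is 6.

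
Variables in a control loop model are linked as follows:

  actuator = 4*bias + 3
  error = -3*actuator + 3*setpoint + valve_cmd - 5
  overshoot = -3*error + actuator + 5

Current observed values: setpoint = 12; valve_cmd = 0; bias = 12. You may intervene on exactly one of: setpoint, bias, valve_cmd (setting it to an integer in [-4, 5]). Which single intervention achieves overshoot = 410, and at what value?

set valve_cmd = 4

Intervening on setpoint: overshoot = -9*setpoint + 530. Reaching 410 requires setpoint = 40/3, not an integer.
Intervening on bias: overshoot = 40*bias - 58. Reaching 410 requires bias = 117/10, not an integer.
Intervening on valve_cmd: with other inputs at their observed values, overshoot = -3*valve_cmd + 422. Solving for 410 gives valve_cmd = 4, within [-4, 5].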